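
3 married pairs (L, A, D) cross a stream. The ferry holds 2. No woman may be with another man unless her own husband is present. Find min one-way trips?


Label couples L, A, D (H = husband, W = wife).
Counting alone: 6 people, the ferry carries 2 and someone must bring it back, so each round trip nets at most +1 on the far side until the last crossing → at least 9 trips. The jealousy constraint makes 9 impossible; the shortest valid schedule has 11:
1. WL+WA →  (far: WL,WA; near: HL,HA,HD,WD)
2. WL ←       (far: WA; near: HL,HA,HD,WL,WD)
3. WL+WD →  (far: WL,WA,WD; near: HL,HA,HD)
4. WL ←       (far: WA,WD; near: HL,HA,HD,WL)
5. HA+HD →  (far: HA,WA,HD,WD; near: HL,WL)
6. HA+WA ←  (far: HD,WD; near: HL,WL,HA,WA)
7. HL+HA →  (far: HL,HA,HD,WD; near: WL,WA)
8. WD ←       (far: HL,HA,HD; near: WL,WA,WD)
9. WL+WA →  (far: HL,WL,HA,WA,HD; near: WD)
10. HD ←      (far: HL,WL,HA,WA; near: HD,WD)
11. HD+WD → (far: all six; near: empty)
In every state each wife is either with her husband or with no other man.
Minimum trips = 11

11


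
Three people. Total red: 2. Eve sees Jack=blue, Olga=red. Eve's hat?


Total red = 2, seen red = 1
Own red = 2 - 1 = 1
Eve's hat is red.

red


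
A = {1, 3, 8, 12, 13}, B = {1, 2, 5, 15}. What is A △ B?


A = {1, 3, 8, 12, 13}
B = {1, 2, 5, 15}
Operation: symmetric difference
In A only: [3, 8, 12, 13], in B only: [2, 5, 15]

{2, 3, 5, 8, 12, 13, 15}


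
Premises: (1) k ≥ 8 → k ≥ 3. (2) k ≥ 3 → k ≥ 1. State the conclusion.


Hypothetical syllogism: P → Q, Q → R ⊢ P → R
Premise 1: k ≥ 8 → k ≥ 3
Premise 2: k ≥ 3 → k ≥ 1
Chain the implications: the middle term (k ≥ 3) links the two.
Conclusion: If k ≥ 8, then k ≥ 1.

If k ≥ 8, then k ≥ 1.


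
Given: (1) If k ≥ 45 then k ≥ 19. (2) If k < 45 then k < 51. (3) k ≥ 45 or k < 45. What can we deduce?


Constructive dilemma: (P → Q) ∧ (R → S), P ∨ R ⊢ Q ∨ S
Premise 1: k ≥ 45 → k ≥ 19
Premise 2: k < 45 → k < 51
Premise 3: k ≥ 45 ∨ k < 45
Case 1: Assuming k ≥ 45, then by Premise 1, k ≥ 19.
Case 2: Assuming k < 45, then by Premise 2, k < 51.
Since one of k ≥ 45 or k < 45 must hold, we get k ≥ 19 or k < 51.

k ≥ 19 or k < 51.


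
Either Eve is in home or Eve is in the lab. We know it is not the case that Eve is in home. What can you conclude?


Disjunctive syllogism: P ∨ Q, ¬P ⊢ Q
Disjunction: Eve is in home ∨ Eve is in the lab
We know it is not the case that Eve is in home.
By disjunctive syllogism, the other disjunct must be true.

Eve is in the lab


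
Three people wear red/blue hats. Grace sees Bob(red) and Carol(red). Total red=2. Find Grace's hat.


Total red = 2, seen red = 2
Own red = 2 - 2 = 0
Grace's hat is blue.

blue


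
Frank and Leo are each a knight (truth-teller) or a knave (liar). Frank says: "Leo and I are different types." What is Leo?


Frank says: "Leo and I are different types."
Case 1: Frank is a Knight (truth-teller)
  Statement is true → they ARE different → Leo is a Knave
Case 2: Frank is a Knave (liar)
  Statement is false → they are NOT different → Leo is a Knave
In both cases, Leo is a Knave.

Knave


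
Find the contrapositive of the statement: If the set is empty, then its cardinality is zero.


Original: If the set is empty, then its cardinality is zero
Contrapositive: If ¬Q, then ¬P
Negate Q: not (its cardinality is zero)
Negate P: not (the set is empty)

If not (its cardinality is zero), then not (the set is empty).


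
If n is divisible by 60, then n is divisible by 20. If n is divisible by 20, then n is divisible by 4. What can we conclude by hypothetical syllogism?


Hypothetical syllogism: P → Q, Q → R ⊢ P → R
Premise 1: n is divisible by 60 → n is divisible by 20
Premise 2: n is divisible by 20 → n is divisible by 4
Chain the implications: the middle term (n is divisible by 20) links the two.
Conclusion: If n is divisible by 60, then n is divisible by 4.

If n is divisible by 60, then n is divisible by 4.


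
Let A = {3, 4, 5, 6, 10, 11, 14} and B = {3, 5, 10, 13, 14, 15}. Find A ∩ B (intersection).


A = {3, 4, 5, 6, 10, 11, 14}
B = {3, 5, 10, 13, 14, 15}
Operation: intersection
Elements in both: 3, 5, 10, 14

{3, 5, 10, 14}


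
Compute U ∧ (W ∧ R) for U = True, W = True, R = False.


U = True, W = True, R = False
Step 1: W ∧ R = True AND False = False
Step 2: U ∧ False = True AND False = False
AND is true only when ALL operands are true.

False


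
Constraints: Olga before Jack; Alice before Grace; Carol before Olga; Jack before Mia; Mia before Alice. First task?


Constraints: Olga before Jack; Alice before Grace; Carol before Olga; Jack before Mia; Mia before Alice
The first task can have nothing scheduled before it, so it must never appear on the right of a 'before'.
Tasks appearing after some 'before': Jack, Grace, Olga, Mia, Alice.
The only task not in that list is Carol → it is first.

Carol


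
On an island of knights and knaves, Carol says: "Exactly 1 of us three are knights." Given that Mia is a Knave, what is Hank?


Carol claims exactly 1 knights among Carol, Mia, Hank.
Given: Mia is a Knave.

Case 1: Carol is a Knight (tells truth)
  Then exactly 1 of the three are knights.
  Counting Carol, Mia: 1 knight(s) so far. Need 0 more → Hank = Knave.
Case 2: Carol is a Knave (lies)
  Then the count is NOT 1.
  If Hank = Knight, count = 1 = 1 → claim would be true, contradicts lie.
  If Hank = Knave, count = 0 ≠ 1 → lie confirmed ✓

Hank is a Knave.

Knave


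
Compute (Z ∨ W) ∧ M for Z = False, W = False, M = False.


Z = False, W = False, M = False
Step 1: Z ∨ W = False OR False = False
Step 2: False ∧ M = False AND False = False
OR is true when at least one operand is true; AND requires both.

False


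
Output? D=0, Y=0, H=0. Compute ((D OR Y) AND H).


D OR Y = 0|0 = 0
0 AND 0 = 0

0


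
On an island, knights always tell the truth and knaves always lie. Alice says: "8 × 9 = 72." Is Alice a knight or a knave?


Statement: "8 × 9 = 72."
Actual: 8 × 9 = 72
Claimed: 72
Statement is TRUE → Alice tells the truth → Knight

Knight


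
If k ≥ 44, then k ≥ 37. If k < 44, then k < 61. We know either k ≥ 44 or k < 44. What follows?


Constructive dilemma: (P → Q) ∧ (R → S), P ∨ R ⊢ Q ∨ S
Premise 1: k ≥ 44 → k ≥ 37
Premise 2: k < 44 → k < 61
Premise 3: k ≥ 44 ∨ k < 44
Case 1: Assuming k ≥ 44, then by Premise 1, k ≥ 37.
Case 2: Assuming k < 44, then by Premise 2, k < 61.
Since one of k ≥ 44 or k < 44 must hold, we get k ≥ 37 or k < 61.

k ≥ 37 or k < 61.


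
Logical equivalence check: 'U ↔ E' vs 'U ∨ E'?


Expression 1: U ↔ E
Expression 2: U ∨ E
Truth table (U E | Expr1 Expr2):
  T T |   T     T
  T F |   F     T   ← differ
  F T |   F     T   ← differ
  F F |   T     F   ← differ
Counterexample: U=T, E=F gives Expr1 = F but Expr2 = T, so the expressions are NOT logically equivalent.

No


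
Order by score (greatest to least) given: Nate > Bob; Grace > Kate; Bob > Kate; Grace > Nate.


Constraints: Nate > Bob; Grace > Kate; Bob > Kate; Grace > Nate
Method: at each step, the next-highest is the one remaining person who never appears on the smaller side of a constraint between remaining people.
  Step 1: remaining {Bob, Kate, Grace, Nate}; on the smaller side: {Bob, Kate, Nate} → Grace is next (Grace > Kate; Grace > Nate).
  Step 2: remaining {Bob, Kate, Nate}; on the smaller side: {Bob, Kate} → Nate is next (Nate > Bob).
  Step 3: remaining {Bob, Kate}; on the smaller side: {Kate} → Bob is next (Bob > Kate).
  Step 4: only Kate remains → lowest.
Final ranking (highest to lowest):

Grace > Nate > Bob > Kate


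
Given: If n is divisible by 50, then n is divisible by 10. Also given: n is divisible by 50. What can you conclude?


Modus ponens: P → Q, P ⊢ Q
P: n is divisible by 50
Q: n is divisible by 10
We have P → Q and P is true.
By modus ponens, Q must be true.

n is divisible by 10


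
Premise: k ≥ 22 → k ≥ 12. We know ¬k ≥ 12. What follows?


Modus tollens: P → Q, ¬Q ⊢ ¬P
P: k ≥ 22
Q: k ≥ 12
We have P → Q and Q is false.
By modus tollens, P must be false.

It is not the case that k ≥ 22


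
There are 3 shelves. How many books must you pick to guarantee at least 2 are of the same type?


Pigeonhole: to guarantee k in one of n categories, need (k-1)×n + 1.
k = 2, n = 3
Minimum = (2-1) × 3 + 1 = 1 × 3 + 1

4


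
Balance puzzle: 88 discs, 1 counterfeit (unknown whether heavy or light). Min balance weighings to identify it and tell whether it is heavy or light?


Let n = 88. 176 possibilities (n discs × lighter/heavier); each weighing has 3 outcomes.
Bound for k weighings: say the first weighing puts j discs on each pan. If it tips, the 2j weighed discs remain suspects (each with a known direction) and k-1 weighings give 3^(k-1) outcomes; 3^(k-1) is odd, so 2j ≤ 3^(k-1) - 1. If it balances, the n - 2j unweighed discs remain with direction unknown: 2(n - 2j) ≤ 3^(k-1) - 1 by the same parity argument. Adding, n ≤ (3^(k-1) - 1) + (3^(k-1) - 1)/2 = (3^k - 3)/2, and the classical three-group strategy achieves this (3 discs in 2 weighings, 12 in 3, 39 in 4, 120 in 5).
So we need the smallest k with (3^k - 3)/2 ≥ 88.
k = 4: (3^4 - 3)/2 = 39 < 88 ✗
k = 5: (3^5 - 3)/2 = 120 ≥ 88 ✓

5


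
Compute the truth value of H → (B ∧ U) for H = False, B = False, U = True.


H = False, B = False, U = True
Step 1: B ∧ U = False AND True = False
Step 2: H → (False): false only when H=True and consequent=False.
Result: True

True


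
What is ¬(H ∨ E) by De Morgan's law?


De Morgan's law: ¬(P ∨ Q) ≡ ¬P ∧ ¬Q
¬(H ∨ E) = ¬H ∧ ¬E

¬H ∧ ¬E


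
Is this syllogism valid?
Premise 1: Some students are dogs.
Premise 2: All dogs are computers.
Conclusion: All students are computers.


Premise 1: Some students are dogs.
Premise 2: All dogs are computers.
Conclusion: All students are computers.
Fallacy: illicit minor. The minor term (students) is distributed in the conclusion ('All students ...') but undistributed in its premise ('Some students are dogs' doesn't cover all students).
Only 'Some students are computers' follows, not 'All'.

Invalid


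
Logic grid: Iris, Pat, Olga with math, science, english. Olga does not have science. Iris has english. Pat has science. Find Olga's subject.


From clues:
  Iris → english
  Pat → science
By elimination, Olga gets the remaining.

math


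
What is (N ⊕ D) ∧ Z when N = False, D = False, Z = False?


N = False, D = False, Z = False
Step 1: N ⊕ D = False XOR False = False
Step 2: False ∧ Z = False AND False = False
XOR true when exactly one of N,D is true; then AND with Z.

False


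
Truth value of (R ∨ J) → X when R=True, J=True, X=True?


R = True, J = True, X = True
Expression: (R ∨ J) → X
Step 1: R ∨ J = True OR True = True
Step 2: (True) → X = True → True (false only if antecedent True and consequent False) = True

True


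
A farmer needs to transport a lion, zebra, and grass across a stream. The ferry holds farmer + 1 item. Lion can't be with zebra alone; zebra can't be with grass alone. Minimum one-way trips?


1. farmer+zebra → 2. farmer ← 3. farmer+lion → 4. farmer+zebra ← 5. farmer+grass → 6. farmer ← 7. farmer+zebra →
Minimum trips = 7

7


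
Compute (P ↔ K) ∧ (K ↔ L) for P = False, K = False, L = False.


P = False, K = False, L = False
Step 1: P ↔ K is true when P and K have the same value. Result: True
Step 2: K ↔ L is true when K and L have the same value. Result: True
Step 3: True ∧ True = True

True


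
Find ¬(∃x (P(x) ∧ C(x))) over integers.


Original: ∃x (P(x) ∧ C(x))
Rule: ¬∀→∃, ¬∃→∀, negate predicate.
Negation: ∀x (¬P(x) ∨ ¬C(x))

∀x (¬P(x) ∨ ¬C(x))


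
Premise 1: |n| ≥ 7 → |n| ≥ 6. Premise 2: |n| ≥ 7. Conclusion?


Modus ponens: P → Q, P ⊢ Q
P: |n| ≥ 7
Q: |n| ≥ 6
We have P → Q and P is true.
By modus ponens, Q must be true.

|n| ≥ 6


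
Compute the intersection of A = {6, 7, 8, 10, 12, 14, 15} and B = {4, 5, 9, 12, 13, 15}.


A = {6, 7, 8, 10, 12, 14, 15}
B = {4, 5, 9, 12, 13, 15}
Operation: intersection
Elements in both: 12, 15

{12, 15}


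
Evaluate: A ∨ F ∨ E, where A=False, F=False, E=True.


A = False, F = False, E = True
Expression: A ∨ F ∨ E
Step 1: A ∨ F = False OR False = False
Step 2: (False) ∨ E = False OR True = True

True


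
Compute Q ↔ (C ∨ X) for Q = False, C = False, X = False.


Q = False, C = False, X = False
Step 1: C ∨ X = False OR False = False
Step 2: Q ↔ (False): true when both sides have same truth value.
Result: False ↔ False = True

True


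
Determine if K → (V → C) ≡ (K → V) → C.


Expression 1: K → (V → C)
Expression 2: (K → V) → C
Truth table (K V C | Expr1 Expr2):
  T T T |   T     T
  T T F |   F     F
  T F T |   T     T
  T F F |   T     T
  F T T |   T     T
  F T F |   T     F   ← differ
  F F T |   T     T
  F F F |   T     F   ← differ
Counterexample: K=F, V=T, C=F gives Expr1 = T but Expr2 = F, so the expressions are NOT logically equivalent.

No


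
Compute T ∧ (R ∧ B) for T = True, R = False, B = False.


T = True, R = False, B = False
Step 1: R ∧ B = False AND False = False
Step 2: T ∧ False = True AND False = False
AND is true only when ALL operands are true.

False


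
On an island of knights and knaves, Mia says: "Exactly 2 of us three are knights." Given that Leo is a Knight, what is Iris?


Mia claims exactly 2 knights among Mia, Leo, Iris.
Given: Leo is a Knight.

Case 1: Mia is a Knight (tells truth)
  Then exactly 2 of the three are knights.
  Counting Mia, Leo: 2 knight(s) so far. Need 0 more → Iris = Knave.
Case 2: Mia is a Knave (lies)
  Then the count is NOT 2.
  If Iris = Knight, count = 2 = 2 → claim would be true, contradicts lie.
  If Iris = Knave, count = 1 ≠ 2 → lie confirmed ✓

Iris is a Knave.

Knave


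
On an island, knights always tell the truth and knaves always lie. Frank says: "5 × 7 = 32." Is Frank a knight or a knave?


Statement: "5 × 7 = 32."
Actual: 5 × 7 = 35
Claimed: 32
Statement is FALSE → Frank lies → Knave

Knave


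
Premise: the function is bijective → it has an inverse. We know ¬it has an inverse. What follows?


Modus tollens: P → Q, ¬Q ⊢ ¬P
P: the function is bijective
Q: it has an inverse
We have P → Q and Q is false.
By modus tollens, P must be false.

It is not the case that the function is bijective


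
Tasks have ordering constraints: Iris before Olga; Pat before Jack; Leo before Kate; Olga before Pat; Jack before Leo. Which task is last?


Constraints: Iris before Olga; Pat before Jack; Leo before Kate; Olga before Pat; Jack before Leo
The last task can have nothing scheduled after it, so it must never appear on the left of a 'before'.
Tasks appearing before some other task: Iris, Pat, Leo, Olga, Jack.
The only task not in that list is Kate → it is last.

Kate


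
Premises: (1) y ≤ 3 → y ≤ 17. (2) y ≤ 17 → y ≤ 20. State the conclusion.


Hypothetical syllogism: P → Q, Q → R ⊢ P → R
Premise 1: y ≤ 3 → y ≤ 17
Premise 2: y ≤ 17 → y ≤ 20
Chain the implications: the middle term (y ≤ 17) links the two.
Conclusion: If y ≤ 3, then y ≤ 20.

If y ≤ 3, then y ≤ 20.


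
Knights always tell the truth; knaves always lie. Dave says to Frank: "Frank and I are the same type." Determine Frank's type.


Dave says: "Frank and I are the same type."
Case 1: Dave is a Knight (truth-teller)
  Statement is true → they ARE the same → Frank is also a Knight
Case 2: Dave is a Knave (liar)
  Statement is false → they are NOT the same → Frank is a Knight
In both cases, Frank is a Knight.

Knight


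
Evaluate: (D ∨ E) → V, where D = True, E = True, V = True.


D = True, E = True, V = True
Step 1: D ∨ E = True OR True = True
Step 2: (True) → V: false only when antecedent=True and V=False.
Result: True

True


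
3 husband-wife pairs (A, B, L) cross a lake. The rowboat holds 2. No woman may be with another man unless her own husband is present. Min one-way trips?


Label couples A, B, L (H = husband, W = wife).
Counting alone: 6 people, the rowboat carries 2 and someone must bring it back, so each round trip nets at most +1 on the far side until the last crossing → at least 9 trips. The jealousy constraint makes 9 impossible; the shortest valid schedule has 11:
1. WA+WB →  (far: WA,WB; near: HA,HB,HL,WL)
2. WA ←       (far: WB; near: HA,HB,HL,WA,WL)
3. WA+WL →  (far: WA,WB,WL; near: HA,HB,HL)
4. WA ←       (far: WB,WL; near: HA,HB,HL,WA)
5. HB+HL →  (far: HB,WB,HL,WL; near: HA,WA)
6. HB+WB ←  (far: HL,WL; near: HA,WA,HB,WB)
7. HA+HB →  (far: HA,HB,HL,WL; near: WA,WB)
8. WL ←       (far: HA,HB,HL; near: WA,WB,WL)
9. WA+WB →  (far: HA,WA,HB,WB,HL; near: WL)
10. HL ←      (far: HA,WA,HB,WB; near: HL,WL)
11. HL+WL → (far: all six; near: empty)
In every state each wife is either with her husband or with no other man.
Minimum trips = 11

11


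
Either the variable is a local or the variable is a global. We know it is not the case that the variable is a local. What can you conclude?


Disjunctive syllogism: P ∨ Q, ¬P ⊢ Q
Disjunction: the variable is a local ∨ the variable is a global
We know it is not the case that the variable is a local.
By disjunctive syllogism, the other disjunct must be true.

The variable is a global


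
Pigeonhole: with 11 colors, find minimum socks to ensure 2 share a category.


Pigeonhole: to guarantee k in one of n categories, need (k-1)×n + 1.
k = 2, n = 11
Minimum = (2-1) × 11 + 1 = 1 × 11 + 1

12


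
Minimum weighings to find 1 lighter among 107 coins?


Each weighing has 3 outcomes (left heavy / balance / right heavy), so k weighings distinguish at most 3^k cases; splitting into three near-equal groups achieves this.
Need 3^k ≥ 107: 3^4 = 81 < 107 ≤ 3^5 = 243
k = ⌈log₃(107)⌉ = 5

5


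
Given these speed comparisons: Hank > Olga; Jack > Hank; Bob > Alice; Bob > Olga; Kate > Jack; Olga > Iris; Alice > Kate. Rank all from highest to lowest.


Constraints: Hank > Olga; Jack > Hank; Bob > Alice; Bob > Olga; Kate > Jack; Olga > Iris; Alice > Kate
Method: at each step, the next-highest is the one remaining person who never appears on the smaller side of a constraint between remaining people.
  Step 1: remaining {Bob, Iris, Olga, Alice, Kate, Hank, Jack}; on the smaller side: {Iris, Olga, Alice, Kate, Hank, Jack} → Bob is next (Bob > Alice; Bob > Olga).
  Step 2: remaining {Iris, Olga, Alice, Kate, Hank, Jack}; on the smaller side: {Iris, Olga, Kate, Hank, Jack} → Alice is next (Alice > Kate).
  Step 3: remaining {Iris, Olga, Kate, Hank, Jack}; on the smaller side: {Iris, Olga, Hank, Jack} → Kate is next (Kate > Jack).
  Step 4: remaining {Iris, Olga, Hank, Jack}; on the smaller side: {Iris, Olga, Hank} → Jack is next (Jack > Hank).
  Step 5: remaining {Iris, Olga, Hank}; on the smaller side: {Iris, Olga} → Hank is next (Hank > Olga).
  Step 6: remaining {Iris, Olga}; on the smaller side: {Iris} → Olga is next (Olga > Iris).
  Step 7: only Iris remains → lowest.
Final ranking (highest to lowest):

Bob > Alice > Kate > Jack > Hank > Olga > Iris


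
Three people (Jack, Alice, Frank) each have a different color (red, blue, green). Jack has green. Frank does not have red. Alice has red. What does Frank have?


From clues:
  Alice → red
  Jack → green
By elimination, Frank gets the remaining.

blue


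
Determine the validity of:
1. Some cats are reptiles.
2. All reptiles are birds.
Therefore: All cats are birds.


Premise 1: Some cats are reptiles.
Premise 2: All reptiles are birds.
Conclusion: All cats are birds.
Fallacy: illicit minor. The minor term (cats) is distributed in the conclusion ('All cats ...') but undistributed in its premise ('Some cats are reptiles' doesn't cover all cats).
Only 'Some cats are birds' follows, not 'All'.

Invalid


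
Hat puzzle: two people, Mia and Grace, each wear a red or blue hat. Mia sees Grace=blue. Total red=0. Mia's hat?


Total red = 0, Grace = blue
Red accounted for: 0
Remaining for Mia: 0
Mia's hat is blue.

blue


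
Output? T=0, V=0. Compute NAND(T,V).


T AND V = 0
NOT(0) = 1

1


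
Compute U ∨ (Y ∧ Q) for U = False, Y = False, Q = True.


U = False, Y = False, Q = True
Step 1: Y ∧ Q = False AND True = False
Step 2: U ∨ False = False OR False = False
AND evaluated first (higher precedence); then OR applied.

False


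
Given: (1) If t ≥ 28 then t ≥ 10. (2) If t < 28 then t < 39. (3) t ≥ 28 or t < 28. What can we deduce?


Constructive dilemma: (P → Q) ∧ (R → S), P ∨ R ⊢ Q ∨ S
Premise 1: t ≥ 28 → t ≥ 10
Premise 2: t < 28 → t < 39
Premise 3: t ≥ 28 ∨ t < 28
Case 1: Assuming t ≥ 28, then by Premise 1, t ≥ 10.
Case 2: Assuming t < 28, then by Premise 2, t < 39.
Since one of t ≥ 28 or t < 28 must hold, we get t ≥ 10 or t < 39.

t ≥ 10 or t < 39.


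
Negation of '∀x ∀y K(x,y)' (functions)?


Original: ∀x ∀y K(x,y)
Rule: ¬∀→∃, ¬∃→∀, negate predicate.
Negation: ∃x ∃y ¬K(x,y)

∃x ∃y ¬K(x,y)


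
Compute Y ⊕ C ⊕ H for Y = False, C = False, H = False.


Y = False, C = False, H = False
Step 1: Y ⊕ C = False XOR False = False
Step 2: False ⊕ H = False XOR False = False
XOR is true when an odd number of operands are true.

False


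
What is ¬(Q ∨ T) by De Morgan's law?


De Morgan's law: ¬(P ∨ Q) ≡ ¬P ∧ ¬Q
¬(Q ∨ T) = ¬Q ∧ ¬T

¬Q ∧ ¬T


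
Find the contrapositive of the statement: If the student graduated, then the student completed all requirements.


Original: If the student graduated, then the student completed all requirements
Contrapositive: If ¬Q, then ¬P
Negate Q: not (the student completed all requirements)
Negate P: not (the student graduated)

If not (the student completed all requirements), then not (the student graduated).


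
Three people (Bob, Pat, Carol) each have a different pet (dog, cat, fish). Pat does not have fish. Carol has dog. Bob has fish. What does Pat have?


From clues:
  Carol → dog
  Bob → fish
By elimination, Pat gets the remaining.

cat


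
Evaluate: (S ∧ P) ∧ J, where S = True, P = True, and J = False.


S = True, P = True, J = False
Step 1: S ∧ P = True AND True = True
Step 2: True ∧ J = True AND False = False
AND is true only when ALL operands are true.

False


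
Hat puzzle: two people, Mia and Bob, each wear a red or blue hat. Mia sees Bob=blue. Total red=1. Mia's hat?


Total red = 1, Bob = blue
Red accounted for: 0
Remaining for Mia: 1
Mia's hat is red.

red


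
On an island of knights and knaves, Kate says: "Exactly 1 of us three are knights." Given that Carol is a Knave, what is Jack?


Kate claims exactly 1 knights among Kate, Carol, Jack.
Given: Carol is a Knave.

Case 1: Kate is a Knight (tells truth)
  Then exactly 1 of the three are knights.
  Counting Kate, Carol: 1 knight(s) so far. Need 0 more → Jack = Knave.
Case 2: Kate is a Knave (lies)
  Then the count is NOT 1.
  If Jack = Knight, count = 1 = 1 → claim would be true, contradicts lie.
  If Jack = Knave, count = 0 ≠ 1 → lie confirmed ✓

Jack is a Knave.

Knave


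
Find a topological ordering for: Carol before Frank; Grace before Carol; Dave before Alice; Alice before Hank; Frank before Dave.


Constraints: Carol before Frank; Grace before Carol; Dave before Alice; Alice before Hank; Frank before Dave
Method: repeatedly schedule the remaining task that has no remaining task required before it.
  Step 1: remaining {Dave, Hank, Alice, Frank, Grace, Carol}; every task except Grace still has a predecessor pending → schedule Grace.
  Step 2: remaining {Dave, Hank, Alice, Frank, Carol}; every task except Carol still has a predecessor pending → schedule Carol.
  Step 3: remaining {Dave, Hank, Alice, Frank}; every task except Frank still has a predecessor pending → schedule Frank.
  Step 4: remaining {Dave, Hank, Alice}; every task except Dave still has a predecessor pending → schedule Dave.
  Step 5: remaining {Hank, Alice}; every task except Alice still has a predecessor pending → schedule Alice.
  Step 6: only Hank remains → schedule Hank.
Resulting order:

Grace → Carol → Frank → Dave → Alice → Hank


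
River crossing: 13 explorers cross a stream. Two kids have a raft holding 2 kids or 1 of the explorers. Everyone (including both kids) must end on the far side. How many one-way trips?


Per crossing of one of the explorers: kids→, one←, one of the explorers→, one← = 4 trips
13 × 4 = 52, + 1 final kids→ = 53
Minimum trips = 53

53


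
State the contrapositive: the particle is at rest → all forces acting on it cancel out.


Original: If the particle is at rest, then all forces acting on it cancel out
Contrapositive: If ¬Q, then ¬P
Negate Q: not (all forces acting on it cancel out)
Negate P: not (the particle is at rest)

If not (all forces acting on it cancel out), then not (the particle is at rest).


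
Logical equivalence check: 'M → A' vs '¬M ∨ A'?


Expression 1: M → A
Expression 2: ¬M ∨ A
Truth table (M A | Expr1 Expr2):
  T T |   T     T
  T F |   F     F
  F T |   T     T
  F F |   T     T
All 4 rows agree, so the expressions are logically equivalent.

Yes


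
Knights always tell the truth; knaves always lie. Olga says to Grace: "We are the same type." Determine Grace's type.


Olga says: "We are the same type."
Case 1: Olga is a Knight (truth-teller)
  Statement is true → they ARE the same → Grace is also a Knight
Case 2: Olga is a Knave (liar)
  Statement is false → they are NOT the same → Grace is a Knight
In both cases, Grace is a Knight.

Knight


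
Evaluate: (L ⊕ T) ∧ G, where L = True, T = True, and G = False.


L = True, T = True, G = False
Step 1: L ⊕ T = True XOR True = False
Step 2: False ∧ G = False AND False = False
XOR true when exactly one of L,T is true; then AND with G.

False


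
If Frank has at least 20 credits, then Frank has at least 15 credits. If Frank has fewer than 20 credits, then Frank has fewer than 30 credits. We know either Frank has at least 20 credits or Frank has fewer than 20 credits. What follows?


Constructive dilemma: (P → Q) ∧ (R → S), P ∨ R ⊢ Q ∨ S
Premise 1: Frank has at least 20 credits → Frank has at least 15 credits
Premise 2: Frank has fewer than 20 credits → Frank has fewer than 30 credits
Premise 3: Frank has at least 20 credits ∨ Frank has fewer than 20 credits
Case 1: Assuming Frank has at least 20 credits, then by Premise 1, Frank has at least 15 credits.
Case 2: Assuming Frank has fewer than 20 credits, then by Premise 2, Frank has fewer than 30 credits.
Since one of Frank has at least 20 credits or Frank has fewer than 20 credits must hold, we get Frank has at least 15 credits or Frank has fewer than 30 credits.

Frank has at least 15 credits or Frank has fewer than 30 credits.


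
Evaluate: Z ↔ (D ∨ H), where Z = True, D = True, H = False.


Z = True, D = True, H = False
Step 1: D ∨ H = True OR False = True
Step 2: Z ↔ (True): true when both sides have same truth value.
Result: True ↔ True = True

True


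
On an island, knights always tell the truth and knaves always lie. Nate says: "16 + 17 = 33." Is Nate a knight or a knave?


Statement: "16 + 17 = 33."
Actual: 16 + 17 = 33
Claimed: 33
Statement is TRUE → Nate tells the truth → Knight

Knight


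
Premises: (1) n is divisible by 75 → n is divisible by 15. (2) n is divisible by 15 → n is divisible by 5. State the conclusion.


Hypothetical syllogism: P → Q, Q → R ⊢ P → R
Premise 1: n is divisible by 75 → n is divisible by 15
Premise 2: n is divisible by 15 → n is divisible by 5
Chain the implications: the middle term (n is divisible by 15) links the two.
Conclusion: If n is divisible by 75, then n is divisible by 5.

If n is divisible by 75, then n is divisible by 5.


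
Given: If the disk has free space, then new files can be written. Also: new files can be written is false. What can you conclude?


Modus tollens: P → Q, ¬Q ⊢ ¬P
P: the disk has free space
Q: new files can be written
We have P → Q and Q is false.
By modus tollens, P must be false.

It is not the case that the disk has free space


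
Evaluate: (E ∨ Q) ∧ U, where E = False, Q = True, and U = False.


E = False, Q = True, U = False
Step 1: E ∨ Q = False OR True = True
Step 2: True ∧ U = True AND False = False
OR is true when at least one operand is true; AND requires both.

False


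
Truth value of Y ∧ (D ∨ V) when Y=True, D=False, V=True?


Y = True, D = False, V = True
Expression: Y ∧ (D ∨ V)
Step 1: D ∨ V = False OR True = True
Step 2: Y ∧ (True) = True AND True = True

True


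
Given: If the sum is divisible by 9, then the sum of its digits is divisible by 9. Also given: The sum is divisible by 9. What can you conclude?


Modus ponens: P → Q, P ⊢ Q
P: the sum is divisible by 9
Q: the sum of its digits is divisible by 9
We have P → Q and P is true.
By modus ponens, Q must be true.

The sum of its digits is divisible by 9


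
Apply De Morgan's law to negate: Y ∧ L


De Morgan's law: ¬(P ∧ Q) ≡ ¬P ∨ ¬Q
¬(Y ∧ L) = ¬Y ∨ ¬L

¬Y ∨ ¬L


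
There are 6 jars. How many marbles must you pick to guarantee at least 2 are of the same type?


Pigeonhole: to guarantee k in one of n categories, need (k-1)×n + 1.
k = 2, n = 6
Minimum = (2-1) × 6 + 1 = 1 × 6 + 1

7


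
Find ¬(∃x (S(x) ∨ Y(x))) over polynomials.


Original: ∃x (S(x) ∨ Y(x))
Rule: ¬∀→∃, ¬∃→∀, negate predicate.
Negation: ∀x (¬S(x) ∧ ¬Y(x))

∀x (¬S(x) ∧ ¬Y(x))


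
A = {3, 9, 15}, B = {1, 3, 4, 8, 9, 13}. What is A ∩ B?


A = {3, 9, 15}
B = {1, 3, 4, 8, 9, 13}
Operation: intersection
Elements in both: 3, 9

{3, 9}


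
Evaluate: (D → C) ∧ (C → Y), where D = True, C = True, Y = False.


D = True, C = True, Y = False
Step 1: D → C is false only when D=True and C=False. Result: True
Step 2: C → Y is false only when C=True and Y=False. Result: False
Step 3: True ∧ False = False

False


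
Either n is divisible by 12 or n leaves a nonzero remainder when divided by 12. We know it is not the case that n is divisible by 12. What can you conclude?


Disjunctive syllogism: P ∨ Q, ¬P ⊢ Q
Disjunction: n is divisible by 12 ∨ n leaves a nonzero remainder when divided by 12
We know it is not the case that n is divisible by 12.
By disjunctive syllogism, the other disjunct must be true.

n leaves a nonzero remainder when divided by 12


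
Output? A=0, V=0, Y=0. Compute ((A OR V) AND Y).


A OR V = 0|0 = 0
0 AND 0 = 0

0


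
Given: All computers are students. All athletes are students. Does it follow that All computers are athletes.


Premise 1: All computers are students.
Premise 2: All athletes are students.
Conclusion: All computers are athletes.
Fallacy: undistributed middle. students is predicate in both.
Counterexample: computers and athletes could be disjoint subsets of students.

Invalid


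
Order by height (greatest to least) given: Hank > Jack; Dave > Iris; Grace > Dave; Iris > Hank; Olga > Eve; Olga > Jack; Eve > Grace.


Constraints: Hank > Jack; Dave > Iris; Grace > Dave; Iris > Hank; Olga > Eve; Olga > Jack; Eve > Grace
Method: at each step, the next-highest is the one remaining person who never appears on the smaller side of a constraint between remaining people.
  Step 1: remaining {Hank, Iris, Grace, Eve, Jack, Olga, Dave}; on the smaller side: {Hank, Iris, Grace, Eve, Jack, Dave} → Olga is next (Olga > Eve; Olga > Jack).
  Step 2: remaining {Hank, Iris, Grace, Eve, Jack, Dave}; on the smaller side: {Hank, Iris, Grace, Jack, Dave} → Eve is next (Eve > Grace).
  Step 3: remaining {Hank, Iris, Grace, Jack, Dave}; on the smaller side: {Hank, Iris, Jack, Dave} → Grace is next (Grace > Dave).
  Step 4: remaining {Hank, Iris, Jack, Dave}; on the smaller side: {Hank, Iris, Jack} → Dave is next (Dave > Iris).
  Step 5: remaining {Hank, Iris, Jack}; on the smaller side: {Hank, Jack} → Iris is next (Iris > Hank).
  Step 6: remaining {Hank, Jack}; on the smaller side: {Jack} → Hank is next (Hank > Jack).
  Step 7: only Jack remains → lowest.
Final ranking (highest to lowest):

Olga > Eve > Grace > Dave > Iris > Hank > Jack


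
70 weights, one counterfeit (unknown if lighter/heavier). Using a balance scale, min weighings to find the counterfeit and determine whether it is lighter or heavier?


Let n = 70. 140 possibilities (n weights × lighter/heavier); each weighing has 3 outcomes.
Bound for k weighings: say the first weighing puts j weights on each pan. If it tips, the 2j weighed weights remain suspects (each with a known direction) and k-1 weighings give 3^(k-1) outcomes; 3^(k-1) is odd, so 2j ≤ 3^(k-1) - 1. If it balances, the n - 2j unweighed weights remain with direction unknown: 2(n - 2j) ≤ 3^(k-1) - 1 by the same parity argument. Adding, n ≤ (3^(k-1) - 1) + (3^(k-1) - 1)/2 = (3^k - 3)/2, and the classical three-group strategy achieves this (3 weights in 2 weighings, 12 in 3, 39 in 4, 120 in 5).
So we need the smallest k with (3^k - 3)/2 ≥ 70.
k = 4: (3^4 - 3)/2 = 39 < 70 ✗
k = 5: (3^5 - 3)/2 = 120 ≥ 70 ✓

5


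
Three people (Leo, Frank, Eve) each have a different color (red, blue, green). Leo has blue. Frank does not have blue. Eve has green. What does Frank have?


From clues:
  Eve → green
  Leo → blue
By elimination, Frank gets the remaining.

red


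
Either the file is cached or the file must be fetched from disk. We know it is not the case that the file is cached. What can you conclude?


Disjunctive syllogism: P ∨ Q, ¬P ⊢ Q
Disjunction: the file is cached ∨ the file must be fetched from disk
We know it is not the case that the file is cached.
By disjunctive syllogism, the other disjunct must be true.

The file must be fetched from disk


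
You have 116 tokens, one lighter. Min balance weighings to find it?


Each weighing has 3 outcomes (left heavy / balance / right heavy), so k weighings distinguish at most 3^k cases; splitting into three near-equal groups achieves this.
Need 3^k ≥ 116: 3^4 = 81 < 116 ≤ 3^5 = 243
k = ⌈log₃(116)⌉ = 5

5


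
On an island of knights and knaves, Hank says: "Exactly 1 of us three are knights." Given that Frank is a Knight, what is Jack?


Hank claims exactly 1 knights among Hank, Frank, Jack.
Given: Frank is a Knight.

Case 1: Hank is a Knight (tells truth)
  Then exactly 1 of the three are knights.
  Counting Hank, Frank: 2 knight(s) so far. Need -1 more → impossible.
Case 2: Hank is a Knave (lies)
  Then the count is NOT 1.
  If Jack = Knave, count = 1 = 1 → claim would be true, contradicts lie.
  If Jack = Knight, count = 2 ≠ 1 → lie confirmed ✓

Jack is a Knight.

Knight


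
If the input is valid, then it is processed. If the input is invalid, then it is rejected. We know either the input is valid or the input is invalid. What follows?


Constructive dilemma: (P → Q) ∧ (R → S), P ∨ R ⊢ Q ∨ S
Premise 1: the input is valid → it is processed
Premise 2: the input is invalid → it is rejected
Premise 3: the input is valid ∨ the input is invalid
Case 1: Assuming the input is valid, then by Premise 1, it is processed.
Case 2: Assuming the input is invalid, then by Premise 2, it is rejected.
Since one of the input is valid or the input is invalid must hold, we get it is processed or it is rejected.

It is processed or it is rejected.


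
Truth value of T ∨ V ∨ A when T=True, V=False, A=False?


T = True, V = False, A = False
Expression: T ∨ V ∨ A
Step 1: T ∨ V = True OR False = True
Step 2: (True) ∨ A = True OR False = True

True


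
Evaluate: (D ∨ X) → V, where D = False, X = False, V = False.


D = False, X = False, V = False
Step 1: D ∨ X = False OR False = False
Step 2: (False) → V: false only when antecedent=True and V=False.
Result: True

True


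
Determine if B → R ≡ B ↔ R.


Expression 1: B → R
Expression 2: B ↔ R
Truth table (B R | Expr1 Expr2):
  T T |   T     T
  T F |   F     F
  F T |   T     F   ← differ
  F F |   T     T
Counterexample: B=F, R=T gives Expr1 = T but Expr2 = F, so the expressions are NOT logically equivalent.

No


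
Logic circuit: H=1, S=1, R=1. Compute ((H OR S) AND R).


H OR S = 1|1 = 1
1 AND 1 = 1

1


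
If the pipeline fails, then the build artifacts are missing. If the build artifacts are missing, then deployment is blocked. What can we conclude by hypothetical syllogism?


Hypothetical syllogism: P → Q, Q → R ⊢ P → R
Premise 1: the pipeline fails → the build artifacts are missing
Premise 2: the build artifacts are missing → deployment is blocked
Chain the implications: the middle term (the build artifacts are missing) links the two.
Conclusion: If the pipeline fails, then deployment is blocked.

If the pipeline fails, then deployment is blocked.


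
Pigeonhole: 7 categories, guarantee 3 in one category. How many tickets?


Pigeonhole: to guarantee k in one of n categories, need (k-1)×n + 1.
k = 3, n = 7
Minimum = (3-1) × 7 + 1 = 2 × 7 + 1

15


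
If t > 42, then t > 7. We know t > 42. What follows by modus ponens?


Modus ponens: P → Q, P ⊢ Q
P: t > 42
Q: t > 7
We have P → Q and P is true.
By modus ponens, Q must be true.

t > 7


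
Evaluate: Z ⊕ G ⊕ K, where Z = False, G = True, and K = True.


Z = False, G = True, K = True
Step 1: Z ⊕ G = False XOR True = True
Step 2: True ⊕ K = True XOR True = False
XOR is true when an odd number of operands are true.

False


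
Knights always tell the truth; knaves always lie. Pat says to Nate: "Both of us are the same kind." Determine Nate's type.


Pat says: "Both of us are the same kind."
Case 1: Pat is a Knight (truth-teller)
  Statement is true → they ARE the same → Nate is also a Knight
Case 2: Pat is a Knave (liar)
  Statement is false → they are NOT the same → Nate is a Knight
In both cases, Nate is a Knight.

Knight


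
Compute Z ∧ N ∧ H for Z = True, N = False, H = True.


Z = True, N = False, H = True
Step 1: Z ∧ N = True AND False = False
Step 2: (False) ∧ H = (False) AND True = False
AND is true only when ALL operands are true.

False


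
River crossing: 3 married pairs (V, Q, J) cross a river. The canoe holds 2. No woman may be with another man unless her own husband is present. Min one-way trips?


Label couples V, Q, J (H = husband, W = wife).
Counting alone: 6 people, the canoe carries 2 and someone must bring it back, so each round trip nets at most +1 on the far side until the last crossing → at least 9 trips. The jealousy constraint makes 9 impossible; the shortest valid schedule has 11:
1. WV+WQ →  (far: WV,WQ; near: HV,HQ,HJ,WJ)
2. WV ←       (far: WQ; near: HV,HQ,HJ,WV,WJ)
3. WV+WJ →  (far: WV,WQ,WJ; near: HV,HQ,HJ)
4. WV ←       (far: WQ,WJ; near: HV,HQ,HJ,WV)
5. HQ+HJ →  (far: HQ,WQ,HJ,WJ; near: HV,WV)
6. HQ+WQ ←  (far: HJ,WJ; near: HV,WV,HQ,WQ)
7. HV+HQ →  (far: HV,HQ,HJ,WJ; near: WV,WQ)
8. WJ ←       (far: HV,HQ,HJ; near: WV,WQ,WJ)
9. WV+WQ →  (far: HV,WV,HQ,WQ,HJ; near: WJ)
10. HJ ←      (far: HV,WV,HQ,WQ; near: HJ,WJ)
11. HJ+WJ → (far: all six; near: empty)
In every state each wife is either with her husband or with no other man.
Minimum trips = 11

11


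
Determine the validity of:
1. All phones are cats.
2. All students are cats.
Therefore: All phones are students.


Premise 1: All phones are cats.
Premise 2: All students are cats.
Conclusion: All phones are students.
Fallacy: undistributed middle. cats is predicate in both.
Counterexample: phones and students could be disjoint subsets of cats.

Invalid
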